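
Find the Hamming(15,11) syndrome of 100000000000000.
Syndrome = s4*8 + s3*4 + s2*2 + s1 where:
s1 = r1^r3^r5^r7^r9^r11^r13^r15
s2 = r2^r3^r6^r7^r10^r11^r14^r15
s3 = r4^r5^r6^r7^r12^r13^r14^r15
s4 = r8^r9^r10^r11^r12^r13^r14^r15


s1=1, s2=0, s3=0, s4=0

Syndrome = 1 (error at position 1)


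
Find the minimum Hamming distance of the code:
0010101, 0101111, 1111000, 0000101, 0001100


Comparing all pairs, minimum distance: 1
Can detect 0 errors, correct 0 errors

1


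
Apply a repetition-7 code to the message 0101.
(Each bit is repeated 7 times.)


Each bit -> 7 copies

0000000111111100000001111111


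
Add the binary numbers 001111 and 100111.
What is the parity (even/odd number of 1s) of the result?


001111 = 15
100111 = 39
Sum = 54 = 110110
1s count = 4

even parity (4 ones in 110110)


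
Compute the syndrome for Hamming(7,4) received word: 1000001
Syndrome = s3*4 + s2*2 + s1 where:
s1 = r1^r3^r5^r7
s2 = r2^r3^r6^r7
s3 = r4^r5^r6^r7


s1=0, s2=1, s3=1

Syndrome = 6 (error at position 6)


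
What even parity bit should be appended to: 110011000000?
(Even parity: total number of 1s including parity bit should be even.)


Number of 1s in data: 4
Parity bit: 0

0


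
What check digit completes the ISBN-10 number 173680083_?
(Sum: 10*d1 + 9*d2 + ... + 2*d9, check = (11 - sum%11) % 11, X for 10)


Weighted sum: 217
217 mod 11 = 8

Check digit: 3


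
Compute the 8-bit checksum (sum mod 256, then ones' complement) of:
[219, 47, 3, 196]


Sum = 465 mod 256 = 209
Complement = 46

46


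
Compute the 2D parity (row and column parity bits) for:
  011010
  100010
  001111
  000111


Row parities: 1001
Column parities: 110000

Row P: 1001, Col P: 110000, Corner: 0


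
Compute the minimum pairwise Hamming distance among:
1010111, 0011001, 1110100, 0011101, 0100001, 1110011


Comparing all pairs, minimum distance: 1
Can detect 0 errors, correct 0 errors

1


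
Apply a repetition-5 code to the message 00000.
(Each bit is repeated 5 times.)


Each bit -> 5 copies

0000000000000000000000000


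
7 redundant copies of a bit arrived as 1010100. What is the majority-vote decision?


Ones: 3 out of 7
Threshold: 4

0 (3/7 voted 1)


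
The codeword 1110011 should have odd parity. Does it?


Number of 1s: 5

Yes, parity is correct (5 ones)


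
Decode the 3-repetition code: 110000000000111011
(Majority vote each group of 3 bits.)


Groups: 110, 000, 000, 000, 111, 011
Majority votes: 100011

100011


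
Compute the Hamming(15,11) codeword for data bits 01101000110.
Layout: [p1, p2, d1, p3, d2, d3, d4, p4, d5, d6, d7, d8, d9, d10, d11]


Parity bits: p1=1, p2=0, p3=0, p4=1

100011011000110


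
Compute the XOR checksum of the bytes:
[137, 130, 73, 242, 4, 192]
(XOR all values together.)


XOR chain: 137 ^ 130 ^ 73 ^ 242 ^ 4 ^ 192 = 116

116


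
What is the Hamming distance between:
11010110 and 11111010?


XOR: 00101100
Count of 1s: 3

3


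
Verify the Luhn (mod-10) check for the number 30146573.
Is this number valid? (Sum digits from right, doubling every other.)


Luhn sum = 28
28 mod 10 = 8

Invalid (Luhn sum mod 10 = 8)


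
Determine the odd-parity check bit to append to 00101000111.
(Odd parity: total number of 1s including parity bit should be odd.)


Number of 1s in data: 5
Parity bit: 0

0


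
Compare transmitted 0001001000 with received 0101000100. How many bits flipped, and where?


XOR: 0100001100

3 error(s) at position(s): 1, 6, 7


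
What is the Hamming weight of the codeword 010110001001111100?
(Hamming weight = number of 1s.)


Counting 1s in 010110001001111100

9


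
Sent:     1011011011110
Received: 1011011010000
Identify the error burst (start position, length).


XOR: 0000000001110

Burst at position 9, length 3


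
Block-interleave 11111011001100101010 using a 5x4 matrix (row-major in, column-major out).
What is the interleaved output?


Matrix:
  1111
  1011
  0011
  0010
  1010
Read columns: 11001100001111111100

11001100001111111100


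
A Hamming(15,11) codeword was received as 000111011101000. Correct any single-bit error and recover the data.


Syndrome = 0: no error detected

Data: 01101101000 (no errors)


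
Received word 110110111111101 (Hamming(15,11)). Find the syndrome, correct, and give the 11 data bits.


Syndrome = 11: error at position 11

Data: 01011101101 (corrected bit 11)


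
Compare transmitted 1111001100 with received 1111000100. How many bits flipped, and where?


XOR: 0000001000

1 error(s) at position(s): 6


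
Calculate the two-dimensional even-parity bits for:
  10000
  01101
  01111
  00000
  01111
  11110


Row parities: 110000
Column parities: 00011

Row P: 110000, Col P: 00011, Corner: 0


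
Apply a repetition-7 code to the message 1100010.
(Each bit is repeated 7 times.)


Each bit -> 7 copies

1111111111111100000000000000000000011111110000000


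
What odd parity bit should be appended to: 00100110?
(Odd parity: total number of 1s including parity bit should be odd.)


Number of 1s in data: 3
Parity bit: 0

0


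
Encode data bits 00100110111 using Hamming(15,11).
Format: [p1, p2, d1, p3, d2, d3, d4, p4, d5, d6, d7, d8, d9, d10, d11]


Parity bits: p1=1, p2=1, p3=0, p4=1

110001010110111


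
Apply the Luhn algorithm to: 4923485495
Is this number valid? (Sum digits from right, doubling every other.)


Luhn sum = 59
59 mod 10 = 9

Invalid (Luhn sum mod 10 = 9)


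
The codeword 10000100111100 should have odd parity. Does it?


Number of 1s: 6

No, parity error (6 ones)


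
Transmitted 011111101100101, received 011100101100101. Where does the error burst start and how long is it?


XOR: 000011000000000

Burst at position 4, length 2


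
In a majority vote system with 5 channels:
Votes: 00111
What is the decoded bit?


Ones: 3 out of 5
Threshold: 3

1 (3/5 voted 1)


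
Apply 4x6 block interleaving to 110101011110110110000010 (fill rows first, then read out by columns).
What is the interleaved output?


Matrix:
  110101
  011110
  110110
  000010
Read columns: 101011100100111001111000

101011100100111001111000


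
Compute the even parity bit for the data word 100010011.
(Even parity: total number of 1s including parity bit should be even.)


Number of 1s in data: 4
Parity bit: 0

0


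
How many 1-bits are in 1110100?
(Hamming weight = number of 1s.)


Counting 1s in 1110100

4


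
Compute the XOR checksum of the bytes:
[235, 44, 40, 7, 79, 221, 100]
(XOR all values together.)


XOR chain: 235 ^ 44 ^ 40 ^ 7 ^ 79 ^ 221 ^ 100 = 30

30


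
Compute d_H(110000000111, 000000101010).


XOR: 110000101101
Count of 1s: 6

6


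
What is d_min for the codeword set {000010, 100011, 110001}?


Comparing all pairs, minimum distance: 2
Can detect 1 errors, correct 0 errors

2


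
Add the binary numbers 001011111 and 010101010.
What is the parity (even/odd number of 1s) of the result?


001011111 = 95
010101010 = 170
Sum = 265 = 100001001
1s count = 3

odd parity (3 ones in 100001001)


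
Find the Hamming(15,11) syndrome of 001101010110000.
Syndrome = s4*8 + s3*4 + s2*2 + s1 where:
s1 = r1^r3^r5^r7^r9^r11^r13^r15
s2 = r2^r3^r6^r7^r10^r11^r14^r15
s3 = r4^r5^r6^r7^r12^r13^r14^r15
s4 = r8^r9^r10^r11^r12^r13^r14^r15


s1=0, s2=0, s3=0, s4=1

Syndrome = 8 (error at position 8)


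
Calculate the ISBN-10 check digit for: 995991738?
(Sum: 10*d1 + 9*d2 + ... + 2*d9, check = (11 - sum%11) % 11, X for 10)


Weighted sum: 386
386 mod 11 = 1

Check digit: X


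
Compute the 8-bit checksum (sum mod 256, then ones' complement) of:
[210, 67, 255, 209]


Sum = 741 mod 256 = 229
Complement = 26

26


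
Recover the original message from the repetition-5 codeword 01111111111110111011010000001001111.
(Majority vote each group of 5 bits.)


Groups: 01111, 11111, 11101, 11011, 01000, 00010, 01111
Majority votes: 1111001

1111001


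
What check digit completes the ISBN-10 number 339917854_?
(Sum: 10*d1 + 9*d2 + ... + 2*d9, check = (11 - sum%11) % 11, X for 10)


Weighted sum: 288
288 mod 11 = 2

Check digit: 9


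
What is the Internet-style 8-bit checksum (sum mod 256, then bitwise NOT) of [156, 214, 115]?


Sum = 485 mod 256 = 229
Complement = 26

26


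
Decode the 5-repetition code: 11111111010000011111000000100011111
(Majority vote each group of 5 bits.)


Groups: 11111, 11101, 00000, 11111, 00000, 01000, 11111
Majority votes: 1101001

1101001


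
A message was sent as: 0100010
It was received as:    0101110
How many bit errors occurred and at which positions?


XOR: 0001100

2 error(s) at position(s): 3, 4


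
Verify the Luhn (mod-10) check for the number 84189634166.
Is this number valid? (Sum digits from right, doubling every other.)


Luhn sum = 57
57 mod 10 = 7

Invalid (Luhn sum mod 10 = 7)


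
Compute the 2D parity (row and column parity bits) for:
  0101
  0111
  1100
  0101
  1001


Row parities: 01000
Column parities: 0010

Row P: 01000, Col P: 0010, Corner: 1


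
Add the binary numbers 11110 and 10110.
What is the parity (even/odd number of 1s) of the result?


11110 = 30
10110 = 22
Sum = 52 = 110100
1s count = 3

odd parity (3 ones in 110100)


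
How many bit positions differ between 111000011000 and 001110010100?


XOR: 110110001100
Count of 1s: 6

6


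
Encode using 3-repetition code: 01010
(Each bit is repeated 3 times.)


Each bit -> 3 copies

000111000111000


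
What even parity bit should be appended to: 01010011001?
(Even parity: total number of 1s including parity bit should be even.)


Number of 1s in data: 5
Parity bit: 1

1


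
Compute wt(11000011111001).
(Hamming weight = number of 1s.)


Counting 1s in 11000011111001

8


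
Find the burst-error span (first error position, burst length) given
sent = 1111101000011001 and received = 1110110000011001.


XOR: 0001011000000000

Burst at position 3, length 4


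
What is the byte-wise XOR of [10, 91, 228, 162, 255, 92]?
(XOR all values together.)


XOR chain: 10 ^ 91 ^ 228 ^ 162 ^ 255 ^ 92 = 180

180


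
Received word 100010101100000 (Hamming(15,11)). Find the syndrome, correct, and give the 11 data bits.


Syndrome = 0: no error detected

Data: 01011100000 (no errors)


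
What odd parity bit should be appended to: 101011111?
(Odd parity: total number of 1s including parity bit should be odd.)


Number of 1s in data: 7
Parity bit: 0

0


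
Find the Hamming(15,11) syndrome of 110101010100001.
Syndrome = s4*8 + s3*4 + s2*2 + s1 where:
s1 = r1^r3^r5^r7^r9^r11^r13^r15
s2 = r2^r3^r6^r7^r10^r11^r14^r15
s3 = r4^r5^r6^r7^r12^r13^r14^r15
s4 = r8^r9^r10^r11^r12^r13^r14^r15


s1=0, s2=0, s3=1, s4=1

Syndrome = 12 (error at position 12)


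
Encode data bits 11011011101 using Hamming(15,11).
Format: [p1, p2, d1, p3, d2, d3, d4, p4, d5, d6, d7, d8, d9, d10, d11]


Parity bits: p1=1, p2=0, p3=1, p4=1

101110111011101


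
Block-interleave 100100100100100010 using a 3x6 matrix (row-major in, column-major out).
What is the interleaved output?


Matrix:
  100100
  100100
  100010
Read columns: 111000000110001000

111000000110001000


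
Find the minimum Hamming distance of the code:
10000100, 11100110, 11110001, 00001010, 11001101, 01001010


Comparing all pairs, minimum distance: 1
Can detect 0 errors, correct 0 errors

1


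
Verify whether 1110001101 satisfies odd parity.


Number of 1s: 6

No, parity error (6 ones)


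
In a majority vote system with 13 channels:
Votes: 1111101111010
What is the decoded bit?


Ones: 10 out of 13
Threshold: 7

1 (10/13 voted 1)


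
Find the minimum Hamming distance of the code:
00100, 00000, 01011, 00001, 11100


Comparing all pairs, minimum distance: 1
Can detect 0 errors, correct 0 errors

1


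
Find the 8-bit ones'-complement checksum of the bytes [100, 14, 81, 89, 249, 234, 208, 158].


Sum = 1133 mod 256 = 109
Complement = 146

146


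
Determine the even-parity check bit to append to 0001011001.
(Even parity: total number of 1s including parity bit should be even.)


Number of 1s in data: 4
Parity bit: 0

0


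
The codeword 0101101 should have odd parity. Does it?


Number of 1s: 4

No, parity error (4 ones)


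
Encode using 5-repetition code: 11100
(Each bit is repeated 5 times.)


Each bit -> 5 copies

1111111111111110000000000


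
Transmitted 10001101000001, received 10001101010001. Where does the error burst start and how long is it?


XOR: 00000000010000

Burst at position 9, length 1


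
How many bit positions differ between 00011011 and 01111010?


XOR: 01100001
Count of 1s: 3

3


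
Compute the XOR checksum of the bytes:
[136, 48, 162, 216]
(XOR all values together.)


XOR chain: 136 ^ 48 ^ 162 ^ 216 = 194

194


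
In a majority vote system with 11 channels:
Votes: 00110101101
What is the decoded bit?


Ones: 6 out of 11
Threshold: 6

1 (6/11 voted 1)


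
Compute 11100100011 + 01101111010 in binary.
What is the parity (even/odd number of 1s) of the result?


11100100011 = 1827
01101111010 = 890
Sum = 2717 = 101010011101
1s count = 7

odd parity (7 ones in 101010011101)


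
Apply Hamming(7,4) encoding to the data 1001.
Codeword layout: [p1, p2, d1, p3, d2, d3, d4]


Parity bits: p1=0, p2=0, p3=1

0011001


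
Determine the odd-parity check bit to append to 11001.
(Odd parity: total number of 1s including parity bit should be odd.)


Number of 1s in data: 3
Parity bit: 0

0


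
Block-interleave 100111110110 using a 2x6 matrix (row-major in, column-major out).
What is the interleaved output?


Matrix:
  100111
  110110
Read columns: 110100111110

110100111110


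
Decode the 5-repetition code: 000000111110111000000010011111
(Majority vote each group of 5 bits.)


Groups: 00000, 01111, 10111, 00000, 00100, 11111
Majority votes: 011001

011001


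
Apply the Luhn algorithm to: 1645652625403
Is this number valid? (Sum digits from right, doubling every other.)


Luhn sum = 31
31 mod 10 = 1

Invalid (Luhn sum mod 10 = 1)


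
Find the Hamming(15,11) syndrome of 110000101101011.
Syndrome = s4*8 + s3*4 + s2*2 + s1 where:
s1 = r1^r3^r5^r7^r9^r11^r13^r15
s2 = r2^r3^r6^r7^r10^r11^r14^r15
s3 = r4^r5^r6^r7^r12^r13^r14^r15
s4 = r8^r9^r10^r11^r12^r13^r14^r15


s1=0, s2=1, s3=0, s4=1

Syndrome = 10 (error at position 10)


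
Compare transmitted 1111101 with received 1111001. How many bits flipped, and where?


XOR: 0000100

1 error(s) at position(s): 4


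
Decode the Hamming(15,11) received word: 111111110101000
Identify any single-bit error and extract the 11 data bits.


Syndrome = 14: error at position 14

Data: 11110101010 (corrected bit 14)


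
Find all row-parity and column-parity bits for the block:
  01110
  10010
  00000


Row parities: 100
Column parities: 11100

Row P: 100, Col P: 11100, Corner: 1


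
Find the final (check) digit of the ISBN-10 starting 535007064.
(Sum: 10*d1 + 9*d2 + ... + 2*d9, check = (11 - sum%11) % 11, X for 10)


Weighted sum: 178
178 mod 11 = 2

Check digit: 9


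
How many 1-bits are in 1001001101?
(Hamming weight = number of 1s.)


Counting 1s in 1001001101

5


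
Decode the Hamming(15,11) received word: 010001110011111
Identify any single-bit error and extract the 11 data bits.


Syndrome = 0: no error detected

Data: 00110011111 (no errors)


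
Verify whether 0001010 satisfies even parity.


Number of 1s: 2

Yes, parity is correct (2 ones)


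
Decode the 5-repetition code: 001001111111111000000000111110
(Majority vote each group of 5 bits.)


Groups: 00100, 11111, 11111, 00000, 00001, 11110
Majority votes: 011001

011001


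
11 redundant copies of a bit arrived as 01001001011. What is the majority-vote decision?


Ones: 5 out of 11
Threshold: 6

0 (5/11 voted 1)


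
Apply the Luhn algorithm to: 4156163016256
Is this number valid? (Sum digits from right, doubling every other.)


Luhn sum = 34
34 mod 10 = 4

Invalid (Luhn sum mod 10 = 4)


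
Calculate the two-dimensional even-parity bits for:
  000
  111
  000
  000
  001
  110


Row parities: 010010
Column parities: 000

Row P: 010010, Col P: 000, Corner: 0


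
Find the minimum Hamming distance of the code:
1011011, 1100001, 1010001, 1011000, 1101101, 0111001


Comparing all pairs, minimum distance: 2
Can detect 1 errors, correct 0 errors

2


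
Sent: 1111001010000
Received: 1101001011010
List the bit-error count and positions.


XOR: 0010000001010

3 error(s) at position(s): 2, 9, 11


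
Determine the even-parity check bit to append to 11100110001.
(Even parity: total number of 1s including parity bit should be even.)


Number of 1s in data: 6
Parity bit: 0

0


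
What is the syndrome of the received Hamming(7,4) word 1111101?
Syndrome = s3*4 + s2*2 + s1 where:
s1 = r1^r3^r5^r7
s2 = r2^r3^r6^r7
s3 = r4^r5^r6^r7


s1=0, s2=1, s3=1

Syndrome = 6 (error at position 6)


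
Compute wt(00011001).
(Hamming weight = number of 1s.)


Counting 1s in 00011001

3


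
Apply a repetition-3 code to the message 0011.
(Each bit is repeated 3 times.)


Each bit -> 3 copies

000000111111


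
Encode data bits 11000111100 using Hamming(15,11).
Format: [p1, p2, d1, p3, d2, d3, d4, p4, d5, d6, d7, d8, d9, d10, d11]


Parity bits: p1=0, p2=1, p3=1, p4=0

011110000111100


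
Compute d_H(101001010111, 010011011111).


XOR: 111010001000
Count of 1s: 5

5


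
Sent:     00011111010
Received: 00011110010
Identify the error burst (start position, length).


XOR: 00000001000

Burst at position 7, length 1


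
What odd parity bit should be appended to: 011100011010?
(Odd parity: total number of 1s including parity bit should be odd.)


Number of 1s in data: 6
Parity bit: 1

1


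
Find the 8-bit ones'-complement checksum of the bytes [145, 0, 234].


Sum = 379 mod 256 = 123
Complement = 132

132


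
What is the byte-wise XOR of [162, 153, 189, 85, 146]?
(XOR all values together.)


XOR chain: 162 ^ 153 ^ 189 ^ 85 ^ 146 = 65

65


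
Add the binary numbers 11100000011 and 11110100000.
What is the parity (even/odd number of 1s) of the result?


11100000011 = 1795
11110100000 = 1952
Sum = 3747 = 111010100011
1s count = 7

odd parity (7 ones in 111010100011)


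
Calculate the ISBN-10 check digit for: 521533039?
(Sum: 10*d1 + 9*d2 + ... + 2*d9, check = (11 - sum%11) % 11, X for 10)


Weighted sum: 171
171 mod 11 = 6

Check digit: 5


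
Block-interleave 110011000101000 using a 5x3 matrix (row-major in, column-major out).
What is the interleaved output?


Matrix:
  110
  011
  000
  101
  000
Read columns: 100101100001010

100101100001010


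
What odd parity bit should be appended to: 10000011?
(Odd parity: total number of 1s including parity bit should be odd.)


Number of 1s in data: 3
Parity bit: 0

0


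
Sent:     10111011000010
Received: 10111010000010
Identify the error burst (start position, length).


XOR: 00000001000000

Burst at position 7, length 1


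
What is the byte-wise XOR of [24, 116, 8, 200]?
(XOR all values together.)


XOR chain: 24 ^ 116 ^ 8 ^ 200 = 172

172


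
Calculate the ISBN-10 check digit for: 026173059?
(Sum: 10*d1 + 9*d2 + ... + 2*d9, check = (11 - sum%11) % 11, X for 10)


Weighted sum: 163
163 mod 11 = 9

Check digit: 2


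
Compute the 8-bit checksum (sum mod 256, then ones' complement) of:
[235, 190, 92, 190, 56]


Sum = 763 mod 256 = 251
Complement = 4

4


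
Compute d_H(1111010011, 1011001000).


XOR: 0100011011
Count of 1s: 5

5


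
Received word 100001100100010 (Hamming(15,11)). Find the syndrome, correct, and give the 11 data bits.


Syndrome = 4: error at position 4

Data: 00110100010 (corrected bit 4)


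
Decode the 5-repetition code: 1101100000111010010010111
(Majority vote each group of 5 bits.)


Groups: 11011, 00000, 11101, 00100, 10111
Majority votes: 10101

10101


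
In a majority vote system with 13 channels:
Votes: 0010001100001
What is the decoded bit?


Ones: 4 out of 13
Threshold: 7

0 (4/13 voted 1)


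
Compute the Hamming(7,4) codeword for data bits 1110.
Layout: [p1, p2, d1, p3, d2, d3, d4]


Parity bits: p1=0, p2=0, p3=0

0010110


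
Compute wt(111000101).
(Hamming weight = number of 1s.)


Counting 1s in 111000101

5


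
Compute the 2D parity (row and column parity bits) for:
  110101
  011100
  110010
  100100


Row parities: 0110
Column parities: 111111

Row P: 0110, Col P: 111111, Corner: 0


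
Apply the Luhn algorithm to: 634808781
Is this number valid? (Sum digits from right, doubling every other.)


Luhn sum = 45
45 mod 10 = 5

Invalid (Luhn sum mod 10 = 5)


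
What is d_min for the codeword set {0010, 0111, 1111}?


Comparing all pairs, minimum distance: 1
Can detect 0 errors, correct 0 errors

1


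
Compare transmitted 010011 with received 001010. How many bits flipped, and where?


XOR: 011001

3 error(s) at position(s): 1, 2, 5


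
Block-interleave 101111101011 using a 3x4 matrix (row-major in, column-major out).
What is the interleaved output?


Matrix:
  1011
  1110
  1011
Read columns: 111010111101

111010111101


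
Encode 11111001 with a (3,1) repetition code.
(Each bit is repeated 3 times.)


Each bit -> 3 copies

111111111111111000000111


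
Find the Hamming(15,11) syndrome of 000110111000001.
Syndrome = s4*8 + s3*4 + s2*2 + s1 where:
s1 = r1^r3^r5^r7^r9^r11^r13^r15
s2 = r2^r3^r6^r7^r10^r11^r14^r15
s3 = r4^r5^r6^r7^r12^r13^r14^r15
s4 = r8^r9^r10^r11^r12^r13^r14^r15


s1=0, s2=0, s3=0, s4=1

Syndrome = 8 (error at position 8)


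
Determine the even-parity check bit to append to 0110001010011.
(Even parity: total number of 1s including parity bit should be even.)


Number of 1s in data: 6
Parity bit: 0

0


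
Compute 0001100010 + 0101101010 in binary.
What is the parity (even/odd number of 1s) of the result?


0001100010 = 98
0101101010 = 362
Sum = 460 = 111001100
1s count = 5

odd parity (5 ones in 111001100)


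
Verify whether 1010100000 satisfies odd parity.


Number of 1s: 3

Yes, parity is correct (3 ones)


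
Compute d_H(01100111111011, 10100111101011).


XOR: 11000000010000
Count of 1s: 3

3


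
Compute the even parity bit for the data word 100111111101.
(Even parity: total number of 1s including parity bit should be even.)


Number of 1s in data: 9
Parity bit: 1

1


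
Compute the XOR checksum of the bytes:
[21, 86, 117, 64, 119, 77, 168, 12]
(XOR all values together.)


XOR chain: 21 ^ 86 ^ 117 ^ 64 ^ 119 ^ 77 ^ 168 ^ 12 = 232

232


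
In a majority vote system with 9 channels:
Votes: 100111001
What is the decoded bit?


Ones: 5 out of 9
Threshold: 5

1 (5/9 voted 1)


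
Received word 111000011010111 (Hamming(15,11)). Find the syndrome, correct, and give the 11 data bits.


Syndrome = 6: error at position 6

Data: 10101010111 (corrected bit 6)


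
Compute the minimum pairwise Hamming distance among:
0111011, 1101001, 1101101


Comparing all pairs, minimum distance: 1
Can detect 0 errors, correct 0 errors

1


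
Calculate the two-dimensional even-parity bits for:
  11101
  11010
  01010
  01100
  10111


Row parities: 01000
Column parities: 10110

Row P: 01000, Col P: 10110, Corner: 1


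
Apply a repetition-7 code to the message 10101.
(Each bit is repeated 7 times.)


Each bit -> 7 copies

11111110000000111111100000001111111


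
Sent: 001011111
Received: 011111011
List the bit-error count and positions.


XOR: 010100100

3 error(s) at position(s): 1, 3, 6


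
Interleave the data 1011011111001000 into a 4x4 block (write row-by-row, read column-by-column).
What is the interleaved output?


Matrix:
  1011
  0111
  1100
  1000
Read columns: 1011011011001100

1011011011001100


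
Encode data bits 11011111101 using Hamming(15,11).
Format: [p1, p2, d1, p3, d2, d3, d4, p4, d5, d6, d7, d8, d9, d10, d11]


Parity bits: p1=1, p2=1, p3=1, p4=0

111110101111101


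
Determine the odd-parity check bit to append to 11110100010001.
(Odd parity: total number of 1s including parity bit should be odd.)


Number of 1s in data: 7
Parity bit: 0

0


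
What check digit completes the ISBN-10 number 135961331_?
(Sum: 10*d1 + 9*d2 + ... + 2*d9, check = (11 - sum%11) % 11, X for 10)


Weighted sum: 204
204 mod 11 = 6

Check digit: 5


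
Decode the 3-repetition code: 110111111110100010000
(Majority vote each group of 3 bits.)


Groups: 110, 111, 111, 110, 100, 010, 000
Majority votes: 1111000

1111000


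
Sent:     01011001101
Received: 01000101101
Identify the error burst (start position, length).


XOR: 00011100000

Burst at position 3, length 3


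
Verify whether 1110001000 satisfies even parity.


Number of 1s: 4

Yes, parity is correct (4 ones)


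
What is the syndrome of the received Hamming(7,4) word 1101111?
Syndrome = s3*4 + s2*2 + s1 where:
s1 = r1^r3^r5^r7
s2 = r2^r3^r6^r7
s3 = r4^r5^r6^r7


s1=1, s2=1, s3=0

Syndrome = 3 (error at position 3)


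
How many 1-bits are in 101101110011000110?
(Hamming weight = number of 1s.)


Counting 1s in 101101110011000110

10


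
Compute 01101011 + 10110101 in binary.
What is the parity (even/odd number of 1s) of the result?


01101011 = 107
10110101 = 181
Sum = 288 = 100100000
1s count = 2

even parity (2 ones in 100100000)


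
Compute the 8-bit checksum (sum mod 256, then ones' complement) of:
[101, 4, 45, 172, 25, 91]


Sum = 438 mod 256 = 182
Complement = 73

73


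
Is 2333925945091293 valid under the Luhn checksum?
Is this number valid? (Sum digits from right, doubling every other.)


Luhn sum = 75
75 mod 10 = 5

Invalid (Luhn sum mod 10 = 5)


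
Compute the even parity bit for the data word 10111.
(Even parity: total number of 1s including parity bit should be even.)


Number of 1s in data: 4
Parity bit: 0

0


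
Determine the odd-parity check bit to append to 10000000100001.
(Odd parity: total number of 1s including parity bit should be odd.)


Number of 1s in data: 3
Parity bit: 0

0


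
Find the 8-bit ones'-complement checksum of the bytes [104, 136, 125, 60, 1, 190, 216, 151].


Sum = 983 mod 256 = 215
Complement = 40

40


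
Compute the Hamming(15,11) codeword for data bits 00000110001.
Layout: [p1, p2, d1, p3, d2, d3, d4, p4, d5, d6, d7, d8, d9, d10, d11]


Parity bits: p1=0, p2=1, p3=1, p4=1

010100010110001


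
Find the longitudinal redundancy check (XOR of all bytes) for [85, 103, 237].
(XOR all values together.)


XOR chain: 85 ^ 103 ^ 237 = 223

223


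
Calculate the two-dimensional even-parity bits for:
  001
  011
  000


Row parities: 100
Column parities: 010

Row P: 100, Col P: 010, Corner: 1


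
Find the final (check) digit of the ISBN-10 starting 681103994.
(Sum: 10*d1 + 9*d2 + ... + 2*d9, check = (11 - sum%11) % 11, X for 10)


Weighted sum: 233
233 mod 11 = 2

Check digit: 9


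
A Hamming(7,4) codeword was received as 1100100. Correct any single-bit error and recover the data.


Syndrome = 6: error at position 6

Data: 0110 (corrected bit 6)


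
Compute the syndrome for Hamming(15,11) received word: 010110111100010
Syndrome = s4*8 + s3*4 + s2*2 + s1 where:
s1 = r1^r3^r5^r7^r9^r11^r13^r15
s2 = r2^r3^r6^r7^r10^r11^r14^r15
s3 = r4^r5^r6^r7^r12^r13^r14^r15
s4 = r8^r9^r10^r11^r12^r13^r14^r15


s1=1, s2=0, s3=0, s4=0

Syndrome = 1 (error at position 1)


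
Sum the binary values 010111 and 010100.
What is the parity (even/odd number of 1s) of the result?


010111 = 23
010100 = 20
Sum = 43 = 101011
1s count = 4

even parity (4 ones in 101011)


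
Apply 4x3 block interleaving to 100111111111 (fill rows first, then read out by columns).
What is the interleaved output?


Matrix:
  100
  111
  111
  111
Read columns: 111101110111

111101110111


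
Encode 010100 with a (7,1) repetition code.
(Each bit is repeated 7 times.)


Each bit -> 7 copies

000000011111110000000111111100000000000000


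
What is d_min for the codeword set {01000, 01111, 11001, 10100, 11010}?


Comparing all pairs, minimum distance: 2
Can detect 1 errors, correct 0 errors

2


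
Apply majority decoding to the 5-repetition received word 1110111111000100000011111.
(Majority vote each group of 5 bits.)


Groups: 11101, 11111, 00010, 00000, 11111
Majority votes: 11001

11001


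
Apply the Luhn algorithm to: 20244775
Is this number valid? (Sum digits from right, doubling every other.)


Luhn sum = 37
37 mod 10 = 7

Invalid (Luhn sum mod 10 = 7)


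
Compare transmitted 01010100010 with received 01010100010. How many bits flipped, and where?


XOR: 00000000000

0 errors (received matches sent)


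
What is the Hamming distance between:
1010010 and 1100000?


XOR: 0110010
Count of 1s: 3

3


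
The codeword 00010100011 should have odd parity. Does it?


Number of 1s: 4

No, parity error (4 ones)


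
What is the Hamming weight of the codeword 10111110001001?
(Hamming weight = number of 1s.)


Counting 1s in 10111110001001

8


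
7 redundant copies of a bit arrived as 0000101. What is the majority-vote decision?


Ones: 2 out of 7
Threshold: 4

0 (2/7 voted 1)


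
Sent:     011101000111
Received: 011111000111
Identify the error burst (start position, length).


XOR: 000010000000

Burst at position 4, length 1


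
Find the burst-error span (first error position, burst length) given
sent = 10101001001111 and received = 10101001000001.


XOR: 00000000001110

Burst at position 10, length 3


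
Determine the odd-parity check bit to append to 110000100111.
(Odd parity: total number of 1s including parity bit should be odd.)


Number of 1s in data: 6
Parity bit: 1

1


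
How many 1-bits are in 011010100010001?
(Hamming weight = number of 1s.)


Counting 1s in 011010100010001

6


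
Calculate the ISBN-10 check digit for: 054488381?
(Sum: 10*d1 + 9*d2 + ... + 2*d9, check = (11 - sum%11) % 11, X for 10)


Weighted sum: 231
231 mod 11 = 0

Check digit: 0


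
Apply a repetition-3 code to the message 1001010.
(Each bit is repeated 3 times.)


Each bit -> 3 copies

111000000111000111000


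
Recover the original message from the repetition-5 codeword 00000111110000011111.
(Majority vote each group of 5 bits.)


Groups: 00000, 11111, 00000, 11111
Majority votes: 0101

0101


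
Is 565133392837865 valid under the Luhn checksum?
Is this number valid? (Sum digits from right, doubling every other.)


Luhn sum = 69
69 mod 10 = 9

Invalid (Luhn sum mod 10 = 9)


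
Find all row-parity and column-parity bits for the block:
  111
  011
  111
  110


Row parities: 1010
Column parities: 101

Row P: 1010, Col P: 101, Corner: 0


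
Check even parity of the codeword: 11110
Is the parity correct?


Number of 1s: 4

Yes, parity is correct (4 ones)


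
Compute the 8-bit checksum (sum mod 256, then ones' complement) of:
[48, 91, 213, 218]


Sum = 570 mod 256 = 58
Complement = 197

197


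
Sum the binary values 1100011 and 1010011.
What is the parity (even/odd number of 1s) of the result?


1100011 = 99
1010011 = 83
Sum = 182 = 10110110
1s count = 5

odd parity (5 ones in 10110110)


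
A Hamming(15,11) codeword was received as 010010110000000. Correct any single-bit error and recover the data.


Syndrome = 8: error at position 8

Data: 01010000000 (corrected bit 8)


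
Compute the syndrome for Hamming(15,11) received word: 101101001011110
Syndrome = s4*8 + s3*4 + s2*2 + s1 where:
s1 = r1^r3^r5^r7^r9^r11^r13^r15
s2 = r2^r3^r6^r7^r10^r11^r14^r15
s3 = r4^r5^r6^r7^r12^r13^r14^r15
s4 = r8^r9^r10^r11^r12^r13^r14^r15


s1=1, s2=0, s3=1, s4=1

Syndrome = 13 (error at position 13)


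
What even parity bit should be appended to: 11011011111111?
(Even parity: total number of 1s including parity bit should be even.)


Number of 1s in data: 12
Parity bit: 0

0


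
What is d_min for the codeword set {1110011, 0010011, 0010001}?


Comparing all pairs, minimum distance: 1
Can detect 0 errors, correct 0 errors

1


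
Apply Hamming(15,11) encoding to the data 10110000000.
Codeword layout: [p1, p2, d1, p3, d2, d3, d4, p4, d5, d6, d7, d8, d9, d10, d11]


Parity bits: p1=0, p2=1, p3=0, p4=0

011001100000000


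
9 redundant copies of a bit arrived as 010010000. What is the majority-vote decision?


Ones: 2 out of 9
Threshold: 5

0 (2/9 voted 1)


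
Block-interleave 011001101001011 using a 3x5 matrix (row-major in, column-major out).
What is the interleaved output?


Matrix:
  01100
  11010
  01011
Read columns: 010111100011001

010111100011001


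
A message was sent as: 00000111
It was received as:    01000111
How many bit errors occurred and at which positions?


XOR: 01000000

1 error(s) at position(s): 1


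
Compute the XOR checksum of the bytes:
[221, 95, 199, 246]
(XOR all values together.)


XOR chain: 221 ^ 95 ^ 199 ^ 246 = 179

179


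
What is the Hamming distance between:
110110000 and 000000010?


XOR: 110110010
Count of 1s: 5

5


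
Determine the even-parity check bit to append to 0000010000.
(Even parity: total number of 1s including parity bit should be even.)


Number of 1s in data: 1
Parity bit: 1

1


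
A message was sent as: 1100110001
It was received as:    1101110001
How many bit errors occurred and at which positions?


XOR: 0001000000

1 error(s) at position(s): 3


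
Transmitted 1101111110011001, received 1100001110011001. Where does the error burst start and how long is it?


XOR: 0001110000000000

Burst at position 3, length 3


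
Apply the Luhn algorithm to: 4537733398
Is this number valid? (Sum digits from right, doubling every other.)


Luhn sum = 60
60 mod 10 = 0

Valid (Luhn sum mod 10 = 0)


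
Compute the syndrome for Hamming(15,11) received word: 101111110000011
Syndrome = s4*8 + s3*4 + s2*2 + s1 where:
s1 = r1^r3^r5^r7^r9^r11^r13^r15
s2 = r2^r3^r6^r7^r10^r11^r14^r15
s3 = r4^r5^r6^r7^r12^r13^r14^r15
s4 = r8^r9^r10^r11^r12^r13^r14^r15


s1=1, s2=1, s3=0, s4=1

Syndrome = 11 (error at position 11)


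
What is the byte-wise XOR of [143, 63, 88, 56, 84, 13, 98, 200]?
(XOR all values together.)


XOR chain: 143 ^ 63 ^ 88 ^ 56 ^ 84 ^ 13 ^ 98 ^ 200 = 35

35


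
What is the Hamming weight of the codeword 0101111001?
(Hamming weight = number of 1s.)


Counting 1s in 0101111001

6


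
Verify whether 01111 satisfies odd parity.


Number of 1s: 4

No, parity error (4 ones)


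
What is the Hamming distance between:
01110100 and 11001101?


XOR: 10111001
Count of 1s: 5

5


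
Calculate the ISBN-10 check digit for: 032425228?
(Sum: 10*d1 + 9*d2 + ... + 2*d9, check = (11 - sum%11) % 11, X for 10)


Weighted sum: 138
138 mod 11 = 6

Check digit: 5


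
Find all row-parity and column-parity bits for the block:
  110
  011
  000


Row parities: 000
Column parities: 101

Row P: 000, Col P: 101, Corner: 0


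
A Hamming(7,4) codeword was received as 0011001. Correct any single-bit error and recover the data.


Syndrome = 0: no error detected

Data: 1001 (no errors)


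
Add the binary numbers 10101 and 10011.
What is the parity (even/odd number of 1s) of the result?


10101 = 21
10011 = 19
Sum = 40 = 101000
1s count = 2

even parity (2 ones in 101000)


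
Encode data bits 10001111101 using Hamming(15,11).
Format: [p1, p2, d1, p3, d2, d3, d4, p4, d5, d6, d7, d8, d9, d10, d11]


Parity bits: p1=1, p2=0, p3=1, p4=0

101100001111101


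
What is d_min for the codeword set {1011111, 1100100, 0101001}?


Comparing all pairs, minimum distance: 4
Can detect 3 errors, correct 1 errors

4


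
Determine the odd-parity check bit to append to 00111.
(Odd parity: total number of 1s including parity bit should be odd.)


Number of 1s in data: 3
Parity bit: 0

0


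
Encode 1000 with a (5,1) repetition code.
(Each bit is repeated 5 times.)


Each bit -> 5 copies

11111000000000000000


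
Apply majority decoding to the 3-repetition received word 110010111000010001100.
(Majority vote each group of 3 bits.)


Groups: 110, 010, 111, 000, 010, 001, 100
Majority votes: 1010000

1010000


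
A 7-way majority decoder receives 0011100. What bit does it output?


Ones: 3 out of 7
Threshold: 4

0 (3/7 voted 1)


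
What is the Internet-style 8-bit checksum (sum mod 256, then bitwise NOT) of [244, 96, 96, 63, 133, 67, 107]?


Sum = 806 mod 256 = 38
Complement = 217

217


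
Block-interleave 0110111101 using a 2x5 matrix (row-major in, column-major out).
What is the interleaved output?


Matrix:
  01101
  11101
Read columns: 0111110011

0111110011


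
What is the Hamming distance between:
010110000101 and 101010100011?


XOR: 111100100110
Count of 1s: 7

7


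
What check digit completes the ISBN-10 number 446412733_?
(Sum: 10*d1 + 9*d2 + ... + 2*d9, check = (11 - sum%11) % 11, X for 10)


Weighted sum: 211
211 mod 11 = 2

Check digit: 9


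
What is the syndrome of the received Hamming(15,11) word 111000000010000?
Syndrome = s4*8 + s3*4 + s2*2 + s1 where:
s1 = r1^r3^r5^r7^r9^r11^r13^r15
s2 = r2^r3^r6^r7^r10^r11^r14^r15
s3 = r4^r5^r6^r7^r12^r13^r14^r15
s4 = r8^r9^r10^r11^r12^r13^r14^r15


s1=1, s2=1, s3=0, s4=1

Syndrome = 11 (error at position 11)


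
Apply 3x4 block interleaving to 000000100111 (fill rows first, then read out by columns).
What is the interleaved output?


Matrix:
  0000
  0010
  0111
Read columns: 000001011001

000001011001


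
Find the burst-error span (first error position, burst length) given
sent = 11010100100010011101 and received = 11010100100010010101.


XOR: 00000000000000001000

Burst at position 16, length 1


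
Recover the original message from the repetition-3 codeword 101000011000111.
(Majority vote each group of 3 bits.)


Groups: 101, 000, 011, 000, 111
Majority votes: 10101

10101


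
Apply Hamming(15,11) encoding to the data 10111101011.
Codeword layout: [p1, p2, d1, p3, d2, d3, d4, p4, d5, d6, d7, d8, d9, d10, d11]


Parity bits: p1=0, p2=0, p3=1, p4=1

001101111101011


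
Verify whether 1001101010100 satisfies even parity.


Number of 1s: 6

Yes, parity is correct (6 ones)


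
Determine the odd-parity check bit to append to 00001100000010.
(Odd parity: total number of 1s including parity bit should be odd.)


Number of 1s in data: 3
Parity bit: 0

0


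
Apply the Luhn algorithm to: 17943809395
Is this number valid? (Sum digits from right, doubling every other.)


Luhn sum = 59
59 mod 10 = 9

Invalid (Luhn sum mod 10 = 9)


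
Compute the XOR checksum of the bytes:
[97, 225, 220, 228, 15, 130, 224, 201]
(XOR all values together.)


XOR chain: 97 ^ 225 ^ 220 ^ 228 ^ 15 ^ 130 ^ 224 ^ 201 = 28

28


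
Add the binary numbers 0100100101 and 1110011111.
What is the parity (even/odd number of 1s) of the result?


0100100101 = 293
1110011111 = 927
Sum = 1220 = 10011000100
1s count = 4

even parity (4 ones in 10011000100)


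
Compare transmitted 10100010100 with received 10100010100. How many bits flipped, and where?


XOR: 00000000000

0 errors (received matches sent)


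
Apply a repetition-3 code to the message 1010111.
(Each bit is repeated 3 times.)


Each bit -> 3 copies

111000111000111111111


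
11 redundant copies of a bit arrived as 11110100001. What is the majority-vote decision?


Ones: 6 out of 11
Threshold: 6

1 (6/11 voted 1)
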